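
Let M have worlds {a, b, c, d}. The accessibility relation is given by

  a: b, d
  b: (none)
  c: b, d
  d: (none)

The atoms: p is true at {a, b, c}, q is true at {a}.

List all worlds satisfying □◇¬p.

a: successors {b, d}; ◇¬p there: b:F, d:F. ✗
b: no successors, so □◇¬p holds vacuously. ✓
c: successors {b, d}; ◇¬p there: b:F, d:F. ✗
d: no successors, so □◇¬p holds vacuously. ✓

{b, d}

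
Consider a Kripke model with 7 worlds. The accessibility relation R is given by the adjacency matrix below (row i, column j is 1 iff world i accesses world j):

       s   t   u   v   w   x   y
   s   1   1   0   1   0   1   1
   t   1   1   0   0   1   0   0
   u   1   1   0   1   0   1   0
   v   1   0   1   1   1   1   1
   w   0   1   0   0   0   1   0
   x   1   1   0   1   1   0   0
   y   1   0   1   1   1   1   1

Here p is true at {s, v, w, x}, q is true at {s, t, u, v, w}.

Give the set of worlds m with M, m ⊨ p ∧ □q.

s: p is T, □q is F. ✗
t: p is F, □q is T. ✗
u: p is F, □q is F. ✗
v: p is T, □q is F. ✗
w: p is T, □q is F. ✗
x: p is T, □q is T. ✓
y: p is F, □q is F. ✗

{x}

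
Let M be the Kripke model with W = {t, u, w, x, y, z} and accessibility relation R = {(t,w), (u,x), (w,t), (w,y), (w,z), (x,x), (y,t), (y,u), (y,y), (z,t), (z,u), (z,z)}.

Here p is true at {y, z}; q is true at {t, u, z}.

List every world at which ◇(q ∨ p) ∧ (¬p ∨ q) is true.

{w, z}

t: ◇(q ∨ p) is F, ¬p ∨ q is T. ✗
u: ◇(q ∨ p) is F, ¬p ∨ q is T. ✗
w: ◇(q ∨ p) is T, ¬p ∨ q is T. ✓
x: ◇(q ∨ p) is F, ¬p ∨ q is T. ✗
y: ◇(q ∨ p) is T, ¬p ∨ q is F. ✗
z: ◇(q ∨ p) is T, ¬p ∨ q is T. ✓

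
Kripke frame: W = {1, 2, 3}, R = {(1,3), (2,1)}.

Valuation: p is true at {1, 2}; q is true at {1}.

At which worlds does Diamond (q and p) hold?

{2}

1: successors {3}; q and p there: 3:F. ✗
2: successors {1}; q and p there: 1:T. ✓
3: no successors, so Diamond (q and p) fails. ✗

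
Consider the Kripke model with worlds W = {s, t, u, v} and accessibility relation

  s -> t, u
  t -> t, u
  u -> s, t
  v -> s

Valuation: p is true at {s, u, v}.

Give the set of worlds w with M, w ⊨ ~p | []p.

s: ~p is F, []p is F. ✗
t: ~p is T, []p is F. ✓
u: ~p is F, []p is F. ✗
v: ~p is F, []p is T. ✓

{t, v}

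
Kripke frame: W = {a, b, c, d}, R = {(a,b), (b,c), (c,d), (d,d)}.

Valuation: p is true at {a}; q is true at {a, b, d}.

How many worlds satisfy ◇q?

a: successors {b}; q there: b:T. ✓
b: successors {c}; q there: c:F. ✗
c: successors {d}; q there: d:T. ✓
d: successors {d}; q there: d:T. ✓
Satisfying worlds: {a, c, d}.

3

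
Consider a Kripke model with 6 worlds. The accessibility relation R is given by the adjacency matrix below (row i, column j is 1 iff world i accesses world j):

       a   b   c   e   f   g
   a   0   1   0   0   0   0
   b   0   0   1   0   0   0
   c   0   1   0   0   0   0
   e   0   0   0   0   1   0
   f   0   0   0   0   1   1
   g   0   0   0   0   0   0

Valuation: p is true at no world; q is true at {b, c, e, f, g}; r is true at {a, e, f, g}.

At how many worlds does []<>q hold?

a: successors {b}; <>q there: b:T. ✓
b: successors {c}; <>q there: c:T. ✓
c: successors {b}; <>q there: b:T. ✓
e: successors {f}; <>q there: f:T. ✓
f: successors {f, g}; <>q there: f:T, g:F. ✗
g: no successors, so []<>q holds vacuously. ✓
Satisfying worlds: {a, b, c, e, g}.

5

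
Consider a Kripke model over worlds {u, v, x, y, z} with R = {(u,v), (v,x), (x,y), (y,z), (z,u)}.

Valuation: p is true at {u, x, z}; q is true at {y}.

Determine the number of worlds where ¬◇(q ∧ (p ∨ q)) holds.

4

u: ◇(q ∧ (p ∨ q)) is F. ✓
v: ◇(q ∧ (p ∨ q)) is F. ✓
x: ◇(q ∧ (p ∨ q)) is T. ✗
y: ◇(q ∧ (p ∨ q)) is F. ✓
z: ◇(q ∧ (p ∨ q)) is F. ✓
Satisfying worlds: {u, v, y, z}.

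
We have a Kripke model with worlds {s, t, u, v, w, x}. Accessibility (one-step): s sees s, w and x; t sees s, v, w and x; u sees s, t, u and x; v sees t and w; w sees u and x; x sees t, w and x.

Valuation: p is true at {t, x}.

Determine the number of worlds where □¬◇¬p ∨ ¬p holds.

s: □¬◇¬p is F, ¬p is T. ✓
t: □¬◇¬p is F, ¬p is F. ✗
u: □¬◇¬p is F, ¬p is T. ✓
v: □¬◇¬p is F, ¬p is T. ✓
w: □¬◇¬p is F, ¬p is T. ✓
x: □¬◇¬p is F, ¬p is F. ✗
Satisfying worlds: {s, u, v, w}.

4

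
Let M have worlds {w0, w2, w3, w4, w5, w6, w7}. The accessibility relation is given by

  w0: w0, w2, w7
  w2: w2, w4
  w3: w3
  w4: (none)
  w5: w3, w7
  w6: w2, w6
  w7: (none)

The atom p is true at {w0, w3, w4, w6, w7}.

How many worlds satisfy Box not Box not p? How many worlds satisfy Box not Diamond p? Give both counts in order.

4 and 2

For Box not Box not p:
w0: successors {w0, w2, w7}; not Box not p there: w0:T, w2:T, w7:F. ✗
w2: successors {w2, w4}; not Box not p there: w2:T, w4:F. ✗
w3: successors {w3}; not Box not p there: w3:T. ✓
w4: no successors, so Box not Box not p holds vacuously. ✓
w5: successors {w3, w7}; not Box not p there: w3:T, w7:F. ✗
w6: successors {w2, w6}; not Box not p there: w2:T, w6:T. ✓
w7: no successors, so Box not Box not p holds vacuously. ✓
— 4 worlds.
For Box not Diamond p:
w0: successors {w0, w2, w7}; not Diamond p there: w0:F, w2:F, w7:T. ✗
w2: successors {w2, w4}; not Diamond p there: w2:F, w4:T. ✗
w3: successors {w3}; not Diamond p there: w3:F. ✗
w4: no successors, so Box not Diamond p holds vacuously. ✓
w5: successors {w3, w7}; not Diamond p there: w3:F, w7:T. ✗
w6: successors {w2, w6}; not Diamond p there: w2:F, w6:F. ✗
w7: no successors, so Box not Diamond p holds vacuously. ✓
— 2 worlds.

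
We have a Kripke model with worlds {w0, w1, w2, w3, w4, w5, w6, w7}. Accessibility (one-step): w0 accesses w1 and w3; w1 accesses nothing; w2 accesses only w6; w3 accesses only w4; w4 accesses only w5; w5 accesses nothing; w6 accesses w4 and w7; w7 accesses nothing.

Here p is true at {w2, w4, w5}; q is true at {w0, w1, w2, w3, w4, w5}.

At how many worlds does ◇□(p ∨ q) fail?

w0: successors {w1, w3}; □(p ∨ q) there: w1:T, w3:T. ✓
w1: no successors, so ◇□(p ∨ q) fails. ✗
w2: successors {w6}; □(p ∨ q) there: w6:F. ✗
w3: successors {w4}; □(p ∨ q) there: w4:T. ✓
w4: successors {w5}; □(p ∨ q) there: w5:T. ✓
w5: no successors, so ◇□(p ∨ q) fails. ✗
w6: successors {w4, w7}; □(p ∨ q) there: w4:T, w7:T. ✓
w7: no successors, so ◇□(p ∨ q) fails. ✗
Satisfying worlds: {w0, w3, w4, w6}.
So ◇□(p ∨ q) fails at the other 4 worlds.

4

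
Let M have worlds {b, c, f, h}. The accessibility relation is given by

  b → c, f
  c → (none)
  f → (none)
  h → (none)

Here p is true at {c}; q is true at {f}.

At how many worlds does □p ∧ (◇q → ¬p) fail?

b: □p is F, ◇q → ¬p is T. ✗
c: □p is T, ◇q → ¬p is T. ✓
f: □p is T, ◇q → ¬p is T. ✓
h: □p is T, ◇q → ¬p is T. ✓
Satisfying worlds: {c, f, h}.
So □p ∧ (◇q → ¬p) fails at the other 1 world.

1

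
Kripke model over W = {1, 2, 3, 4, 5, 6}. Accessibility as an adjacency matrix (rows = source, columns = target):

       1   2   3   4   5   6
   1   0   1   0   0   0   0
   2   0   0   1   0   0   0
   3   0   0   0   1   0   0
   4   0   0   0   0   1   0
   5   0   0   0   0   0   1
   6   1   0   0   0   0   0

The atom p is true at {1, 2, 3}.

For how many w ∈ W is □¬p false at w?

1: successors {2}; ¬p there: 2:F. ✗
2: successors {3}; ¬p there: 3:F. ✗
3: successors {4}; ¬p there: 4:T. ✓
4: successors {5}; ¬p there: 5:T. ✓
5: successors {6}; ¬p there: 6:T. ✓
6: successors {1}; ¬p there: 1:F. ✗
Satisfying worlds: {3, 4, 5}.
So □¬p fails at the other 3 worlds.

3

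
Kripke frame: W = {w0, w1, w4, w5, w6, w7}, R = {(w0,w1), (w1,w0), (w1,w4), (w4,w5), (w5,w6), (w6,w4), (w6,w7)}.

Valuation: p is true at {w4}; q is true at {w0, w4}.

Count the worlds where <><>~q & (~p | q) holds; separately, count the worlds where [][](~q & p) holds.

For <><>~q & (~p | q):
w0: <><>~q is F, ~p | q is T. ✗
w1: <><>~q is T, ~p | q is T. ✓
w4: <><>~q is T, ~p | q is T. ✓
w5: <><>~q is T, ~p | q is T. ✓
w6: <><>~q is T, ~p | q is T. ✓
w7: <><>~q is F, ~p | q is T. ✗
— 4 worlds.
For [][](~q & p):
w0: successors {w1}; [](~q & p) there: w1:F. ✗
w1: successors {w0, w4}; [](~q & p) there: w0:F, w4:F. ✗
w4: successors {w5}; [](~q & p) there: w5:F. ✗
w5: successors {w6}; [](~q & p) there: w6:F. ✗
w6: successors {w4, w7}; [](~q & p) there: w4:F, w7:T. ✗
w7: no successors, so [][](~q & p) holds vacuously. ✓
— 1 world.

4 and 1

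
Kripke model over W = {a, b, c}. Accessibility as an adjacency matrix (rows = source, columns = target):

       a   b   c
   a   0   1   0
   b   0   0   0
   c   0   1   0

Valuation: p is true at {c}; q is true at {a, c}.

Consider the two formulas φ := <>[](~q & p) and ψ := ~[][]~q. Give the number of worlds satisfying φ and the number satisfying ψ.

2 and 0

For <>[](~q & p):
a: successors {b}; [](~q & p) there: b:T. ✓
b: no successors, so <>[](~q & p) fails. ✗
c: successors {b}; [](~q & p) there: b:T. ✓
— 2 worlds.
For ~[][]~q:
a: [][]~q is T. ✗
b: [][]~q is T. ✗
c: [][]~q is T. ✗
— 0 worlds.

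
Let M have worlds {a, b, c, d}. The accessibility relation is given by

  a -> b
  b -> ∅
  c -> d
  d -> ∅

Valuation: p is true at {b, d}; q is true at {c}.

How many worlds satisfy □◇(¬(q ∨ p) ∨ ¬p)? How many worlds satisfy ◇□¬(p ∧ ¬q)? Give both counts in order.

2 and 2

For □◇(¬(q ∨ p) ∨ ¬p):
a: successors {b}; ◇(¬(q ∨ p) ∨ ¬p) there: b:F. ✗
b: no successors, so □◇(¬(q ∨ p) ∨ ¬p) holds vacuously. ✓
c: successors {d}; ◇(¬(q ∨ p) ∨ ¬p) there: d:F. ✗
d: no successors, so □◇(¬(q ∨ p) ∨ ¬p) holds vacuously. ✓
— 2 worlds.
For ◇□¬(p ∧ ¬q):
a: successors {b}; □¬(p ∧ ¬q) there: b:T. ✓
b: no successors, so ◇□¬(p ∧ ¬q) fails. ✗
c: successors {d}; □¬(p ∧ ¬q) there: d:T. ✓
d: no successors, so ◇□¬(p ∧ ¬q) fails. ✗
— 2 worlds.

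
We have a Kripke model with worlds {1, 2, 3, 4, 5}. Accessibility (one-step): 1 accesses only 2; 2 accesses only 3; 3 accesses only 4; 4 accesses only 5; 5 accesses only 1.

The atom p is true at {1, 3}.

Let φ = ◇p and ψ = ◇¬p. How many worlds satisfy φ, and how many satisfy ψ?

2 and 3

For ◇p:
1: successors {2}; p there: 2:F. ✗
2: successors {3}; p there: 3:T. ✓
3: successors {4}; p there: 4:F. ✗
4: successors {5}; p there: 5:F. ✗
5: successors {1}; p there: 1:T. ✓
— 2 worlds.
For ◇¬p:
1: successors {2}; ¬p there: 2:T. ✓
2: successors {3}; ¬p there: 3:F. ✗
3: successors {4}; ¬p there: 4:T. ✓
4: successors {5}; ¬p there: 5:T. ✓
5: successors {1}; ¬p there: 1:F. ✗
— 3 worlds.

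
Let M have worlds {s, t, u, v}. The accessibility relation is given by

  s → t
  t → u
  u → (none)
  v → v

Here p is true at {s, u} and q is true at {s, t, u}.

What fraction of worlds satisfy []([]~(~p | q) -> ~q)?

s: successors {t}; []~(~p | q) -> ~q there: t:T. ✓
t: successors {u}; []~(~p | q) -> ~q there: u:F. ✗
u: no successors, so []([]~(~p | q) -> ~q) holds vacuously. ✓
v: successors {v}; []~(~p | q) -> ~q there: v:T. ✓
That's 3 of 4 worlds, so 3/4.

3/4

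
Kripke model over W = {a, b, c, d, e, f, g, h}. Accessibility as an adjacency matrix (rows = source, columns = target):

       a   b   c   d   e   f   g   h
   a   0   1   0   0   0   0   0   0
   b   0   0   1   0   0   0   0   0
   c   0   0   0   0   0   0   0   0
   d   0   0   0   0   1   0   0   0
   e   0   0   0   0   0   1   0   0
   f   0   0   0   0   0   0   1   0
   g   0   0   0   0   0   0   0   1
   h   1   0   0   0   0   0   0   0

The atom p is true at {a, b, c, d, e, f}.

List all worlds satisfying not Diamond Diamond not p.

{a, b, c, d, g, h}

a: Diamond Diamond not p is F. ✓
b: Diamond Diamond not p is F. ✓
c: Diamond Diamond not p is F. ✓
d: Diamond Diamond not p is F. ✓
e: Diamond Diamond not p is T. ✗
f: Diamond Diamond not p is T. ✗
g: Diamond Diamond not p is F. ✓
h: Diamond Diamond not p is F. ✓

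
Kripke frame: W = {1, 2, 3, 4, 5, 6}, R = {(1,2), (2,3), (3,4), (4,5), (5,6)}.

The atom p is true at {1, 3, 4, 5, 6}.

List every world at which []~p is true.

1: successors {2}; ~p there: 2:T. ✓
2: successors {3}; ~p there: 3:F. ✗
3: successors {4}; ~p there: 4:F. ✗
4: successors {5}; ~p there: 5:F. ✗
5: successors {6}; ~p there: 6:F. ✗
6: no successors, so []~p holds vacuously. ✓

{1, 6}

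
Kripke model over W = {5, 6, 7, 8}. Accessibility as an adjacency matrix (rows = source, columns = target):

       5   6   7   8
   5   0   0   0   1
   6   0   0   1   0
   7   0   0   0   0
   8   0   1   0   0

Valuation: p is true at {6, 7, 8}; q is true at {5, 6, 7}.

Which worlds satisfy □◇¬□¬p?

5: successors {8}; ◇¬□¬p there: 8:T. ✓
6: successors {7}; ◇¬□¬p there: 7:F. ✗
7: no successors, so □◇¬□¬p holds vacuously. ✓
8: successors {6}; ◇¬□¬p there: 6:F. ✗

{5, 7}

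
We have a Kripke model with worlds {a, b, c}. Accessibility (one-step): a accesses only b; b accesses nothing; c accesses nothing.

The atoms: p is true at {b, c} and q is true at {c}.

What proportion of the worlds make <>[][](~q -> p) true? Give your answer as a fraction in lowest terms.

a: successors {b}; [][](~q -> p) there: b:T. ✓
b: no successors, so <>[][](~q -> p) fails. ✗
c: no successors, so <>[][](~q -> p) fails. ✗
That's 1 of 3 worlds, so 1/3.

1/3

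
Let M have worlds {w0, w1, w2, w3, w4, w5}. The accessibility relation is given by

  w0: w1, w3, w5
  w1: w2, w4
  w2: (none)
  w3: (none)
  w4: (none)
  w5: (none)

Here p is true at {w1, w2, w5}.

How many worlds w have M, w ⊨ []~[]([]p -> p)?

w0: successors {w1, w3, w5}; ~[]([]p -> p) there: w1:T, w3:F, w5:F. ✗
w1: successors {w2, w4}; ~[]([]p -> p) there: w2:F, w4:F. ✗
w2: no successors, so []~[]([]p -> p) holds vacuously. ✓
w3: no successors, so []~[]([]p -> p) holds vacuously. ✓
w4: no successors, so []~[]([]p -> p) holds vacuously. ✓
w5: no successors, so []~[]([]p -> p) holds vacuously. ✓
Satisfying worlds: {w2, w3, w4, w5}.

4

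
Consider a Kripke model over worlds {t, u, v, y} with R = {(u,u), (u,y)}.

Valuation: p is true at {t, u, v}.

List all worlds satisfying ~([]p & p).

{u, y}

t: []p & p is T. ✗
u: []p & p is F. ✓
v: []p & p is T. ✗
y: []p & p is F. ✓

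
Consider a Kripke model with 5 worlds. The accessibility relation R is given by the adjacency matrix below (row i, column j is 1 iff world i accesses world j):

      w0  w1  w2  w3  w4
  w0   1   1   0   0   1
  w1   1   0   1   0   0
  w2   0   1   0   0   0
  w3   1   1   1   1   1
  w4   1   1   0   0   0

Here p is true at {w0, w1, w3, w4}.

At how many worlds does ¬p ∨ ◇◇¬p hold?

w0: ¬p is F, ◇◇¬p is T. ✓
w1: ¬p is F, ◇◇¬p is F. ✗
w2: ¬p is T, ◇◇¬p is T. ✓
w3: ¬p is F, ◇◇¬p is T. ✓
w4: ¬p is F, ◇◇¬p is T. ✓
Satisfying worlds: {w0, w2, w3, w4}.

4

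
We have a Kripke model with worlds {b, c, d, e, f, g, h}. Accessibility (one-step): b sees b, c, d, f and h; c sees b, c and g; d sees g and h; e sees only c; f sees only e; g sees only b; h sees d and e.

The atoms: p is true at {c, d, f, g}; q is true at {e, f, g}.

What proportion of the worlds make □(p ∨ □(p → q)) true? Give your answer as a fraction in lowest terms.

1/7

b: successors {b, c, d, f, h}; p ∨ □(p → q) there: b:F, c:T, d:T, f:T, h:F. ✗
c: successors {b, c, g}; p ∨ □(p → q) there: b:F, c:T, g:T. ✗
d: successors {g, h}; p ∨ □(p → q) there: g:T, h:F. ✗
e: successors {c}; p ∨ □(p → q) there: c:T. ✓
f: successors {e}; p ∨ □(p → q) there: e:F. ✗
g: successors {b}; p ∨ □(p → q) there: b:F. ✗
h: successors {d, e}; p ∨ □(p → q) there: d:T, e:F. ✗
That's 1 of 7 worlds, so 1/7.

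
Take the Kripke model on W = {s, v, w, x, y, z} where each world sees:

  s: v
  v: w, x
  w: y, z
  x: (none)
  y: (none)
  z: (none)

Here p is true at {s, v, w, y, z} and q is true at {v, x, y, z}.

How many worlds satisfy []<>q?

s: successors {v}; <>q there: v:T. ✓
v: successors {w, x}; <>q there: w:T, x:F. ✗
w: successors {y, z}; <>q there: y:F, z:F. ✗
x: no successors, so []<>q holds vacuously. ✓
y: no successors, so []<>q holds vacuously. ✓
z: no successors, so []<>q holds vacuously. ✓
Satisfying worlds: {s, x, y, z}.

4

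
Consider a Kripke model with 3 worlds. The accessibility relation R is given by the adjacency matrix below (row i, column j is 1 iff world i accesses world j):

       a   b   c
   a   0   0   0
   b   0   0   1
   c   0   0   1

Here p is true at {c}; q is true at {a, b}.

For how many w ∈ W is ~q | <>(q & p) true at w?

1

a: ~q is F, <>(q & p) is F. ✗
b: ~q is F, <>(q & p) is F. ✗
c: ~q is T, <>(q & p) is F. ✓
Satisfying worlds: {c}.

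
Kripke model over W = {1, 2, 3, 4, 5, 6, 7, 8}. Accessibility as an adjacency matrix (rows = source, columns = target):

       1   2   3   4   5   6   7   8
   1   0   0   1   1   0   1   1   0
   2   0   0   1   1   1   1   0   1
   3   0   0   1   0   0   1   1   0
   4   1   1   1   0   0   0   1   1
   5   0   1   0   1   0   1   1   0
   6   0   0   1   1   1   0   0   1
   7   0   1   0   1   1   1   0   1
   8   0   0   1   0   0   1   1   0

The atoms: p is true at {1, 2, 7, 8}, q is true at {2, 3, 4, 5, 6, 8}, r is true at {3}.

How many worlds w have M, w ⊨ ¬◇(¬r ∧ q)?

1: ◇(¬r ∧ q) is T. ✗
2: ◇(¬r ∧ q) is T. ✗
3: ◇(¬r ∧ q) is T. ✗
4: ◇(¬r ∧ q) is T. ✗
5: ◇(¬r ∧ q) is T. ✗
6: ◇(¬r ∧ q) is T. ✗
7: ◇(¬r ∧ q) is T. ✗
8: ◇(¬r ∧ q) is T. ✗
Satisfying worlds: ∅.

0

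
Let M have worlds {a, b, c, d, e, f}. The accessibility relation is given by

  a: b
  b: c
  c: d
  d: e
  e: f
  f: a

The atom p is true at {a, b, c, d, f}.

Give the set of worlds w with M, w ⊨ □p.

a: successors {b}; p there: b:T. ✓
b: successors {c}; p there: c:T. ✓
c: successors {d}; p there: d:T. ✓
d: successors {e}; p there: e:F. ✗
e: successors {f}; p there: f:T. ✓
f: successors {a}; p there: a:T. ✓

{a, b, c, e, f}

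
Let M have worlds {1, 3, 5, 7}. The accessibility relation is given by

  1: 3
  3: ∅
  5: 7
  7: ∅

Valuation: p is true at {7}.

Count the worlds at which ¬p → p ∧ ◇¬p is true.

1: ¬p is T, p ∧ ◇¬p is F. ✗
3: ¬p is T, p ∧ ◇¬p is F. ✗
5: ¬p is T, p ∧ ◇¬p is F. ✗
7: ¬p is F, p ∧ ◇¬p is F. ✓
Satisfying worlds: {7}.

1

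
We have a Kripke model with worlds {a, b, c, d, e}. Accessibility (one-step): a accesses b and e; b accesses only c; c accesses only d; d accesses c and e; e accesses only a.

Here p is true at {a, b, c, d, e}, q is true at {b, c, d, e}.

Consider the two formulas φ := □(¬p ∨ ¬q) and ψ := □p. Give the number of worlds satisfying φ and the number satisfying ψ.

For □(¬p ∨ ¬q):
a: successors {b, e}; ¬p ∨ ¬q there: b:F, e:F. ✗
b: successors {c}; ¬p ∨ ¬q there: c:F. ✗
c: successors {d}; ¬p ∨ ¬q there: d:F. ✗
d: successors {c, e}; ¬p ∨ ¬q there: c:F, e:F. ✗
e: successors {a}; ¬p ∨ ¬q there: a:T. ✓
— 1 world.
For □p:
a: successors {b, e}; p there: b:T, e:T. ✓
b: successors {c}; p there: c:T. ✓
c: successors {d}; p there: d:T. ✓
d: successors {c, e}; p there: c:T, e:T. ✓
e: successors {a}; p there: a:T. ✓
— 5 worlds.

1 and 5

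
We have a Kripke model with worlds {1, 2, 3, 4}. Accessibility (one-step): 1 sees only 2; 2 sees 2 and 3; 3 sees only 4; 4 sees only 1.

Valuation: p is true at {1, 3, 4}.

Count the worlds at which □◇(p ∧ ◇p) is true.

1: successors {2}; ◇(p ∧ ◇p) there: 2:T. ✓
2: successors {2, 3}; ◇(p ∧ ◇p) there: 2:T, 3:T. ✓
3: successors {4}; ◇(p ∧ ◇p) there: 4:F. ✗
4: successors {1}; ◇(p ∧ ◇p) there: 1:F. ✗
Satisfying worlds: {1, 2}.

2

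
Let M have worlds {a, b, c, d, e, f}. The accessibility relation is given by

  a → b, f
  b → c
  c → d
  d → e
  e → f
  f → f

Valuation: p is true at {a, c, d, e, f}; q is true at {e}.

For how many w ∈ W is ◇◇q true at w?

a: successors {b, f}; ◇q there: b:F, f:F. ✗
b: successors {c}; ◇q there: c:F. ✗
c: successors {d}; ◇q there: d:T. ✓
d: successors {e}; ◇q there: e:F. ✗
e: successors {f}; ◇q there: f:F. ✗
f: successors {f}; ◇q there: f:F. ✗
Satisfying worlds: {c}.

1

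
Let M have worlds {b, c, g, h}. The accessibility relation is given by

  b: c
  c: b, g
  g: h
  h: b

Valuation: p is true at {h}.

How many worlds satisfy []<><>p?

b: successors {c}; <><>p there: c:T. ✓
c: successors {b, g}; <><>p there: b:F, g:F. ✗
g: successors {h}; <><>p there: h:F. ✗
h: successors {b}; <><>p there: b:F. ✗
Satisfying worlds: {b}.

1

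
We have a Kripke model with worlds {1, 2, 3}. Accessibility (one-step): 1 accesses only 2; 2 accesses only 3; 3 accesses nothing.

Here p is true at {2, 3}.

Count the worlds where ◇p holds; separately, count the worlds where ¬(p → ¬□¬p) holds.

For ◇p:
1: successors {2}; p there: 2:T. ✓
2: successors {3}; p there: 3:T. ✓
3: no successors, so ◇p fails. ✗
— 2 worlds.
For ¬(p → ¬□¬p):
1: p → ¬□¬p is T. ✗
2: p → ¬□¬p is T. ✗
3: p → ¬□¬p is F. ✓
— 1 world.

2 and 1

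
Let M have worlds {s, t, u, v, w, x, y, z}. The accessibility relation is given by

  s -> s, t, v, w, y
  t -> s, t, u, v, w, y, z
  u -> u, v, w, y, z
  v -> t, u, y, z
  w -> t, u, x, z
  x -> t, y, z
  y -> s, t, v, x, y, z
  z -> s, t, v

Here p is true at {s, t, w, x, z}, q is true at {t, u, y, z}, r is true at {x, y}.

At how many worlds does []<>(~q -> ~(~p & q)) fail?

0

s: successors {s, t, v, w, y}; <>(~q -> ~(~p & q)) there: s:T, t:T, v:T, w:T, y:T. ✓
t: successors {s, t, u, v, w, y, z}; <>(~q -> ~(~p & q)) there: s:T, t:T, u:T, v:T, w:T, y:T, z:T. ✓
u: successors {u, v, w, y, z}; <>(~q -> ~(~p & q)) there: u:T, v:T, w:T, y:T, z:T. ✓
v: successors {t, u, y, z}; <>(~q -> ~(~p & q)) there: t:T, u:T, y:T, z:T. ✓
w: successors {t, u, x, z}; <>(~q -> ~(~p & q)) there: t:T, u:T, x:T, z:T. ✓
x: successors {t, y, z}; <>(~q -> ~(~p & q)) there: t:T, y:T, z:T. ✓
y: successors {s, t, v, x, y, z}; <>(~q -> ~(~p & q)) there: s:T, t:T, v:T, x:T, y:T, z:T. ✓
z: successors {s, t, v}; <>(~q -> ~(~p & q)) there: s:T, t:T, v:T. ✓
Satisfying worlds: {s, t, u, v, w, x, y, z}.
So []<>(~q -> ~(~p & q)) fails at the other 0 worlds.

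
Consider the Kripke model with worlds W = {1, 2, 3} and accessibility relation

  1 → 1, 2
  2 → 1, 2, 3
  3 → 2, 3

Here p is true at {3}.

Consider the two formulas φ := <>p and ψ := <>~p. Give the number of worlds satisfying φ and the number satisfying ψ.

2 and 3

For <>p:
1: successors {1, 2}; p there: 1:F, 2:F. ✗
2: successors {1, 2, 3}; p there: 1:F, 2:F, 3:T. ✓
3: successors {2, 3}; p there: 2:F, 3:T. ✓
— 2 worlds.
For <>~p:
1: successors {1, 2}; ~p there: 1:T, 2:T. ✓
2: successors {1, 2, 3}; ~p there: 1:T, 2:T, 3:F. ✓
3: successors {2, 3}; ~p there: 2:T, 3:F. ✓
— 3 worlds.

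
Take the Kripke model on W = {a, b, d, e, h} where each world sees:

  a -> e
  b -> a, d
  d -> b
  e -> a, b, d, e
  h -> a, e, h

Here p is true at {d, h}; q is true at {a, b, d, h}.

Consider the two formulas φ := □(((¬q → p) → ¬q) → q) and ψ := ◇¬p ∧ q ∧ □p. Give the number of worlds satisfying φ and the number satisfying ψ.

2 and 0

For □(((¬q → p) → ¬q) → q):
a: successors {e}; ((¬q → p) → ¬q) → q there: e:F. ✗
b: successors {a, d}; ((¬q → p) → ¬q) → q there: a:T, d:T. ✓
d: successors {b}; ((¬q → p) → ¬q) → q there: b:T. ✓
e: successors {a, b, d, e}; ((¬q → p) → ¬q) → q there: a:T, b:T, d:T, e:F. ✗
h: successors {a, e, h}; ((¬q → p) → ¬q) → q there: a:T, e:F, h:T. ✗
— 2 worlds.
For ◇¬p ∧ q ∧ □p:
a: ◇¬p ∧ q is T, □p is F. ✗
b: ◇¬p ∧ q is T, □p is F. ✗
d: ◇¬p ∧ q is T, □p is F. ✗
e: ◇¬p ∧ q is F, □p is F. ✗
h: ◇¬p ∧ q is T, □p is F. ✗
— 0 worlds.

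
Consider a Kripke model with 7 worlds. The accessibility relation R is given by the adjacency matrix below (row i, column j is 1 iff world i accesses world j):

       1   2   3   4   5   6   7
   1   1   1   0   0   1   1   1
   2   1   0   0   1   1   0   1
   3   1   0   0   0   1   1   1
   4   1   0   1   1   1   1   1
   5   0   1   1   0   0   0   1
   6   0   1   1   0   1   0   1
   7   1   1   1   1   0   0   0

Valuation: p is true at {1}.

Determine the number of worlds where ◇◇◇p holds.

7

1: successors {1, 2, 5, 6, 7}; ◇◇p there: 1:T, 2:T, 5:T, 6:T, 7:T. ✓
2: successors {1, 4, 5, 7}; ◇◇p there: 1:T, 4:T, 5:T, 7:T. ✓
3: successors {1, 5, 6, 7}; ◇◇p there: 1:T, 5:T, 6:T, 7:T. ✓
4: successors {1, 3, 4, 5, 6, 7}; ◇◇p there: 1:T, 3:T, 4:T, 5:T, 6:T, 7:T. ✓
5: successors {2, 3, 7}; ◇◇p there: 2:T, 3:T, 7:T. ✓
6: successors {2, 3, 5, 7}; ◇◇p there: 2:T, 3:T, 5:T, 7:T. ✓
7: successors {1, 2, 3, 4}; ◇◇p there: 1:T, 2:T, 3:T, 4:T. ✓
Satisfying worlds: {1, 2, 3, 4, 5, 6, 7}.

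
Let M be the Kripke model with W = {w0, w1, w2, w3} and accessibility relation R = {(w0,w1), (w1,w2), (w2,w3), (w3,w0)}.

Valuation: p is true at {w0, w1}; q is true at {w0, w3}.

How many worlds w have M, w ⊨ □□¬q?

2

w0: successors {w1}; □¬q there: w1:T. ✓
w1: successors {w2}; □¬q there: w2:F. ✗
w2: successors {w3}; □¬q there: w3:F. ✗
w3: successors {w0}; □¬q there: w0:T. ✓
Satisfying worlds: {w0, w3}.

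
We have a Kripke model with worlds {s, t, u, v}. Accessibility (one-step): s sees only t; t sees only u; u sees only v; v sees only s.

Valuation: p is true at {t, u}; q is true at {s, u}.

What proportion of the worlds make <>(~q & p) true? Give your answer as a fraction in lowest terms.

1/4

s: successors {t}; ~q & p there: t:T. ✓
t: successors {u}; ~q & p there: u:F. ✗
u: successors {v}; ~q & p there: v:F. ✗
v: successors {s}; ~q & p there: s:F. ✗
That's 1 of 4 worlds, so 1/4.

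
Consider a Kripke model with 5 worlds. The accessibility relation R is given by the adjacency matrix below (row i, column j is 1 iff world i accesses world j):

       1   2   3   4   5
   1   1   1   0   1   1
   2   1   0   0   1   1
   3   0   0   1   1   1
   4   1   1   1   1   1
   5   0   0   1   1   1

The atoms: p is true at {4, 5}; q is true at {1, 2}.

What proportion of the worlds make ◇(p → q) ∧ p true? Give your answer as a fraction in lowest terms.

2/5

1: ◇(p → q) is T, p is F. ✗
2: ◇(p → q) is T, p is F. ✗
3: ◇(p → q) is T, p is F. ✗
4: ◇(p → q) is T, p is T. ✓
5: ◇(p → q) is T, p is T. ✓
That's 2 of 5 worlds, so 2/5.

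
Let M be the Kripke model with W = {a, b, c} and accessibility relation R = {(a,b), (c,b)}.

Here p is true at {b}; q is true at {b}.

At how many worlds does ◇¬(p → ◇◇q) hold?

a: successors {b}; ¬(p → ◇◇q) there: b:T. ✓
b: no successors, so ◇¬(p → ◇◇q) fails. ✗
c: successors {b}; ¬(p → ◇◇q) there: b:T. ✓
Satisfying worlds: {a, c}.

2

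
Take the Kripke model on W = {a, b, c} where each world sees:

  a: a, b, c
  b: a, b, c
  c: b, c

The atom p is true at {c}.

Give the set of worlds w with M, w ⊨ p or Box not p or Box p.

{c}

a: p is F, Box not p or Box p is F. ✗
b: p is F, Box not p or Box p is F. ✗
c: p is T, Box not p or Box p is F. ✓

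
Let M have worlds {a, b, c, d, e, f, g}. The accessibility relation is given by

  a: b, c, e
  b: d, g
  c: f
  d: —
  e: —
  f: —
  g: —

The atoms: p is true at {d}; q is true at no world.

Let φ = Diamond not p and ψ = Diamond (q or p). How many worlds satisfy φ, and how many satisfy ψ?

3 and 1

For Diamond not p:
a: successors {b, c, e}; not p there: b:T, c:T, e:T. ✓
b: successors {d, g}; not p there: d:F, g:T. ✓
c: successors {f}; not p there: f:T. ✓
d: no successors, so Diamond not p fails. ✗
e: no successors, so Diamond not p fails. ✗
f: no successors, so Diamond not p fails. ✗
g: no successors, so Diamond not p fails. ✗
— 3 worlds.
For Diamond (q or p):
a: successors {b, c, e}; q or p there: b:F, c:F, e:F. ✗
b: successors {d, g}; q or p there: d:T, g:F. ✓
c: successors {f}; q or p there: f:F. ✗
d: no successors, so Diamond (q or p) fails. ✗
e: no successors, so Diamond (q or p) fails. ✗
f: no successors, so Diamond (q or p) fails. ✗
g: no successors, so Diamond (q or p) fails. ✗
— 1 world.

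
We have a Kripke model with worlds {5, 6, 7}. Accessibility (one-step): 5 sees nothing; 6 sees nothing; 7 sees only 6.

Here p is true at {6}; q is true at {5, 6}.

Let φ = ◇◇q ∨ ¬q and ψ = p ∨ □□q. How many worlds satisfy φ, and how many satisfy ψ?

1 and 3

For ◇◇q ∨ ¬q:
5: ◇◇q is F, ¬q is F. ✗
6: ◇◇q is F, ¬q is F. ✗
7: ◇◇q is F, ¬q is T. ✓
— 1 world.
For p ∨ □□q:
5: p is F, □□q is T. ✓
6: p is T, □□q is T. ✓
7: p is F, □□q is T. ✓
— 3 worlds.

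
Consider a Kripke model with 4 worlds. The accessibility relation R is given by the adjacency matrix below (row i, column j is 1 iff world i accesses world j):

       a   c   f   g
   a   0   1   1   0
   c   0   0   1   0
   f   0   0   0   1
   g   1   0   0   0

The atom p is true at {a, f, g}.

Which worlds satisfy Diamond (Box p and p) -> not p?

a: Diamond (Box p and p) is T, not p is F. ✗
c: Diamond (Box p and p) is T, not p is T. ✓
f: Diamond (Box p and p) is T, not p is F. ✗
g: Diamond (Box p and p) is F, not p is F. ✓

{c, g}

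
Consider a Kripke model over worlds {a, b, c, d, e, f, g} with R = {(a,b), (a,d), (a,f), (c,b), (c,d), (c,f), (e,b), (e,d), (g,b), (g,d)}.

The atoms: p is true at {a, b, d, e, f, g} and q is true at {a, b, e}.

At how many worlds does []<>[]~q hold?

3

a: successors {b, d, f}; <>[]~q there: b:F, d:F, f:F. ✗
b: no successors, so []<>[]~q holds vacuously. ✓
c: successors {b, d, f}; <>[]~q there: b:F, d:F, f:F. ✗
d: no successors, so []<>[]~q holds vacuously. ✓
e: successors {b, d}; <>[]~q there: b:F, d:F. ✗
f: no successors, so []<>[]~q holds vacuously. ✓
g: successors {b, d}; <>[]~q there: b:F, d:F. ✗
Satisfying worlds: {b, d, f}.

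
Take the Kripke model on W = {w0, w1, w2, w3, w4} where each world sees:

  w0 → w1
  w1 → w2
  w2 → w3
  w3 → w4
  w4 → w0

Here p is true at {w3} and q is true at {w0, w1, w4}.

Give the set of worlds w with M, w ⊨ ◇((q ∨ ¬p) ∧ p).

∅

w0: successors {w1}; (q ∨ ¬p) ∧ p there: w1:F. ✗
w1: successors {w2}; (q ∨ ¬p) ∧ p there: w2:F. ✗
w2: successors {w3}; (q ∨ ¬p) ∧ p there: w3:F. ✗
w3: successors {w4}; (q ∨ ¬p) ∧ p there: w4:F. ✗
w4: successors {w0}; (q ∨ ¬p) ∧ p there: w0:F. ✗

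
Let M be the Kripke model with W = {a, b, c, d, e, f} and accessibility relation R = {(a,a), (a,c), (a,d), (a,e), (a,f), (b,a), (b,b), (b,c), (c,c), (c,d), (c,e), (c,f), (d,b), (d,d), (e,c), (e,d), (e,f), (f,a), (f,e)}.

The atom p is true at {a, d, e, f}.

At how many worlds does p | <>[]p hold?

a: p is T, <>[]p is T. ✓
b: p is F, <>[]p is F. ✗
c: p is F, <>[]p is T. ✓
d: p is T, <>[]p is F. ✓
e: p is T, <>[]p is T. ✓
f: p is T, <>[]p is F. ✓
Satisfying worlds: {a, c, d, e, f}.

5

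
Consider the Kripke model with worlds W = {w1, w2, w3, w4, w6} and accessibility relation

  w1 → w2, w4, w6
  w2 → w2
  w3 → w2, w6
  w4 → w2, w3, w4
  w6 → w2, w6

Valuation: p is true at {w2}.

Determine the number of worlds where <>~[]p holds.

w1: successors {w2, w4, w6}; ~[]p there: w2:F, w4:T, w6:T. ✓
w2: successors {w2}; ~[]p there: w2:F. ✗
w3: successors {w2, w6}; ~[]p there: w2:F, w6:T. ✓
w4: successors {w2, w3, w4}; ~[]p there: w2:F, w3:T, w4:T. ✓
w6: successors {w2, w6}; ~[]p there: w2:F, w6:T. ✓
Satisfying worlds: {w1, w3, w4, w6}.

4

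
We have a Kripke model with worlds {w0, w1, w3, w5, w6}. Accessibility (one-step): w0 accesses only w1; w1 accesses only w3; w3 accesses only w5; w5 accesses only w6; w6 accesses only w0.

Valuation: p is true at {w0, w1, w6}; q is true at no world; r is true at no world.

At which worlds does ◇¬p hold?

w0: successors {w1}; ¬p there: w1:F. ✗
w1: successors {w3}; ¬p there: w3:T. ✓
w3: successors {w5}; ¬p there: w5:T. ✓
w5: successors {w6}; ¬p there: w6:F. ✗
w6: successors {w0}; ¬p there: w0:F. ✗

{w1, w3}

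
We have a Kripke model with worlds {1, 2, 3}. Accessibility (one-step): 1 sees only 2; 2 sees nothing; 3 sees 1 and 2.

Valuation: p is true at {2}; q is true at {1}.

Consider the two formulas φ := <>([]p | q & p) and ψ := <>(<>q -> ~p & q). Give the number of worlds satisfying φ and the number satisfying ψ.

2 and 2

For <>([]p | q & p):
1: successors {2}; []p | q & p there: 2:T. ✓
2: no successors, so <>([]p | q & p) fails. ✗
3: successors {1, 2}; []p | q & p there: 1:T, 2:T. ✓
— 2 worlds.
For <>(<>q -> ~p & q):
1: successors {2}; <>q -> ~p & q there: 2:T. ✓
2: no successors, so <>(<>q -> ~p & q) fails. ✗
3: successors {1, 2}; <>q -> ~p & q there: 1:T, 2:T. ✓
— 2 worlds.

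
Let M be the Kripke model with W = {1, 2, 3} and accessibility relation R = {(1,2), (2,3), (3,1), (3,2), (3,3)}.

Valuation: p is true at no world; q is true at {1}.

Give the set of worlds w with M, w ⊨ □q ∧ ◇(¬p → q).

1: □q is F, ◇(¬p → q) is F. ✗
2: □q is F, ◇(¬p → q) is F. ✗
3: □q is F, ◇(¬p → q) is T. ✗

∅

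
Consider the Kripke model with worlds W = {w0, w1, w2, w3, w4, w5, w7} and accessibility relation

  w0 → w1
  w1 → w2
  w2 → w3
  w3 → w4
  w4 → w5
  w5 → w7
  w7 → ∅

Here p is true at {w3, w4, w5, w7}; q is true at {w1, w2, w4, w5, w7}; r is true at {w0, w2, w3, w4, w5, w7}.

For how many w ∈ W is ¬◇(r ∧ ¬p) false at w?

1

w0: ◇(r ∧ ¬p) is F. ✓
w1: ◇(r ∧ ¬p) is T. ✗
w2: ◇(r ∧ ¬p) is F. ✓
w3: ◇(r ∧ ¬p) is F. ✓
w4: ◇(r ∧ ¬p) is F. ✓
w5: ◇(r ∧ ¬p) is F. ✓
w7: ◇(r ∧ ¬p) is F. ✓
Satisfying worlds: {w0, w2, w3, w4, w5, w7}.
So ¬◇(r ∧ ¬p) fails at the other 1 world.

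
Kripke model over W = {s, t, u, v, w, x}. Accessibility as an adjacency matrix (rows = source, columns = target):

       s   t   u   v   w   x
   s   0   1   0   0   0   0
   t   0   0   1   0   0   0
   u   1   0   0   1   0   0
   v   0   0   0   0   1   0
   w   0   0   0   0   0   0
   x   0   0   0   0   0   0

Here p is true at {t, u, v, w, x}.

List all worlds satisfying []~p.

s: successors {t}; ~p there: t:F. ✗
t: successors {u}; ~p there: u:F. ✗
u: successors {s, v}; ~p there: s:T, v:F. ✗
v: successors {w}; ~p there: w:F. ✗
w: no successors, so []~p holds vacuously. ✓
x: no successors, so []~p holds vacuously. ✓

{w, x}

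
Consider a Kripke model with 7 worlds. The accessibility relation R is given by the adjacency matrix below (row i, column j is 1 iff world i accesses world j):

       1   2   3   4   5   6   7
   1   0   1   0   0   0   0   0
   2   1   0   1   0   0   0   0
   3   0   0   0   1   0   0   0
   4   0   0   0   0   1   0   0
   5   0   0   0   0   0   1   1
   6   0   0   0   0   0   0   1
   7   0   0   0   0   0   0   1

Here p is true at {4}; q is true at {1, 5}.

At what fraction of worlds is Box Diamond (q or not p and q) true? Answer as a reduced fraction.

1: successors {2}; Diamond (q or not p and q) there: 2:T. ✓
2: successors {1, 3}; Diamond (q or not p and q) there: 1:F, 3:F. ✗
3: successors {4}; Diamond (q or not p and q) there: 4:T. ✓
4: successors {5}; Diamond (q or not p and q) there: 5:F. ✗
5: successors {6, 7}; Diamond (q or not p and q) there: 6:F, 7:F. ✗
6: successors {7}; Diamond (q or not p and q) there: 7:F. ✗
7: successors {7}; Diamond (q or not p and q) there: 7:F. ✗
That's 2 of 7 worlds, so 2/7.

2/7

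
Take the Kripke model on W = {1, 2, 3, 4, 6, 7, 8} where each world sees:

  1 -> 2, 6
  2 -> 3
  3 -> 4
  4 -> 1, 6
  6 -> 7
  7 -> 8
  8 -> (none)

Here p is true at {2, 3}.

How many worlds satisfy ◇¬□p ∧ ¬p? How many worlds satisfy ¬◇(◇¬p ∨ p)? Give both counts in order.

3 and 2

For ◇¬□p ∧ ¬p:
1: ◇¬□p is T, ¬p is T. ✓
2: ◇¬□p is T, ¬p is F. ✗
3: ◇¬□p is T, ¬p is F. ✗
4: ◇¬□p is T, ¬p is T. ✓
6: ◇¬□p is T, ¬p is T. ✓
7: ◇¬□p is F, ¬p is T. ✗
8: ◇¬□p is F, ¬p is T. ✗
— 3 worlds.
For ¬◇(◇¬p ∨ p):
1: ◇(◇¬p ∨ p) is T. ✗
2: ◇(◇¬p ∨ p) is T. ✗
3: ◇(◇¬p ∨ p) is T. ✗
4: ◇(◇¬p ∨ p) is T. ✗
6: ◇(◇¬p ∨ p) is T. ✗
7: ◇(◇¬p ∨ p) is F. ✓
8: ◇(◇¬p ∨ p) is F. ✓
— 2 worlds.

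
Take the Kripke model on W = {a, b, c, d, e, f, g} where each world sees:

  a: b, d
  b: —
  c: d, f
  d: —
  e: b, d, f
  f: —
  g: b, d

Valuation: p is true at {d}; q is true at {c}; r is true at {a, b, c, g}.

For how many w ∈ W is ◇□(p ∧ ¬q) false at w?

3

a: successors {b, d}; □(p ∧ ¬q) there: b:T, d:T. ✓
b: no successors, so ◇□(p ∧ ¬q) fails. ✗
c: successors {d, f}; □(p ∧ ¬q) there: d:T, f:T. ✓
d: no successors, so ◇□(p ∧ ¬q) fails. ✗
e: successors {b, d, f}; □(p ∧ ¬q) there: b:T, d:T, f:T. ✓
f: no successors, so ◇□(p ∧ ¬q) fails. ✗
g: successors {b, d}; □(p ∧ ¬q) there: b:T, d:T. ✓
Satisfying worlds: {a, c, e, g}.
So ◇□(p ∧ ¬q) fails at the other 3 worlds.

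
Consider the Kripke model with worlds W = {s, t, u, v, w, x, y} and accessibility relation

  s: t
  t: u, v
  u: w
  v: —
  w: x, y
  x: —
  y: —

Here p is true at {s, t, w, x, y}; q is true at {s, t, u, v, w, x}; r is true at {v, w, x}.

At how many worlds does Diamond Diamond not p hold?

1

s: successors {t}; Diamond not p there: t:T. ✓
t: successors {u, v}; Diamond not p there: u:F, v:F. ✗
u: successors {w}; Diamond not p there: w:F. ✗
v: no successors, so Diamond Diamond not p fails. ✗
w: successors {x, y}; Diamond not p there: x:F, y:F. ✗
x: no successors, so Diamond Diamond not p fails. ✗
y: no successors, so Diamond Diamond not p fails. ✗
Satisfying worlds: {s}.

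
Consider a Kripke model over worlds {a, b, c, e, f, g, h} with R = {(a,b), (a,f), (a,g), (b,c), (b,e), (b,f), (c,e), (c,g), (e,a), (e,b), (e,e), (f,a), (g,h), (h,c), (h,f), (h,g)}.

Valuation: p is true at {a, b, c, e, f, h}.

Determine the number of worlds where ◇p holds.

a: successors {b, f, g}; p there: b:T, f:T, g:F. ✓
b: successors {c, e, f}; p there: c:T, e:T, f:T. ✓
c: successors {e, g}; p there: e:T, g:F. ✓
e: successors {a, b, e}; p there: a:T, b:T, e:T. ✓
f: successors {a}; p there: a:T. ✓
g: successors {h}; p there: h:T. ✓
h: successors {c, f, g}; p there: c:T, f:T, g:F. ✓
Satisfying worlds: {a, b, c, e, f, g, h}.

7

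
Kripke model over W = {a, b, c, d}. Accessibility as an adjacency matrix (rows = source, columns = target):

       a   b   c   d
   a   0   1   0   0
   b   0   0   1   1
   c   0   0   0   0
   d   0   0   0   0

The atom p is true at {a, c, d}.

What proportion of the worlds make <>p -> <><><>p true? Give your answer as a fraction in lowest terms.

3/4

a: <>p is F, <><><>p is F. ✓
b: <>p is T, <><><>p is F. ✗
c: <>p is F, <><><>p is F. ✓
d: <>p is F, <><><>p is F. ✓
That's 3 of 4 worlds, so 3/4.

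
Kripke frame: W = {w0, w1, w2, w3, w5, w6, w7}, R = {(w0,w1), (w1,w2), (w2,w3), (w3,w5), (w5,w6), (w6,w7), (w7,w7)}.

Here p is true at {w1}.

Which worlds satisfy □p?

{w0}

w0: successors {w1}; p there: w1:T. ✓
w1: successors {w2}; p there: w2:F. ✗
w2: successors {w3}; p there: w3:F. ✗
w3: successors {w5}; p there: w5:F. ✗
w5: successors {w6}; p there: w6:F. ✗
w6: successors {w7}; p there: w7:F. ✗
w7: successors {w7}; p there: w7:F. ✗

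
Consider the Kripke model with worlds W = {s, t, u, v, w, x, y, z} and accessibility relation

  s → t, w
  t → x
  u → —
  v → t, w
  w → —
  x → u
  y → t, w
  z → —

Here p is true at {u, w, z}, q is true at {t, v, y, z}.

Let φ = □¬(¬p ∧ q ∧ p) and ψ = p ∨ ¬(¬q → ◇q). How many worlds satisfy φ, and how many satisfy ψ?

8 and 4

For □¬(¬p ∧ q ∧ p):
s: successors {t, w}; ¬(¬p ∧ q ∧ p) there: t:T, w:T. ✓
t: successors {x}; ¬(¬p ∧ q ∧ p) there: x:T. ✓
u: no successors, so □¬(¬p ∧ q ∧ p) holds vacuously. ✓
v: successors {t, w}; ¬(¬p ∧ q ∧ p) there: t:T, w:T. ✓
w: no successors, so □¬(¬p ∧ q ∧ p) holds vacuously. ✓
x: successors {u}; ¬(¬p ∧ q ∧ p) there: u:T. ✓
y: successors {t, w}; ¬(¬p ∧ q ∧ p) there: t:T, w:T. ✓
z: no successors, so □¬(¬p ∧ q ∧ p) holds vacuously. ✓
— 8 worlds.
For p ∨ ¬(¬q → ◇q):
s: p is F, ¬(¬q → ◇q) is F. ✗
t: p is F, ¬(¬q → ◇q) is F. ✗
u: p is T, ¬(¬q → ◇q) is T. ✓
v: p is F, ¬(¬q → ◇q) is F. ✗
w: p is T, ¬(¬q → ◇q) is T. ✓
x: p is F, ¬(¬q → ◇q) is T. ✓
y: p is F, ¬(¬q → ◇q) is F. ✗
z: p is T, ¬(¬q → ◇q) is F. ✓
— 4 worlds.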